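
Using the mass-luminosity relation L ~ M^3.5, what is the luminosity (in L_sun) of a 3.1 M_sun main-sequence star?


L/L_sun = (M/M_sun)^3.5 = 3.1^3.5 = 52.4525

52.4525 L_sun


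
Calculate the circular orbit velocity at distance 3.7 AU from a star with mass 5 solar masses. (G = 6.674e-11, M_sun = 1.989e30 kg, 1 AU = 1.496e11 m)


v = sqrt(GM/r) = sqrt(6.674e-11 * 9.945e+30 / 5.535e+11) = 34628.1138

34628.1138 m/s


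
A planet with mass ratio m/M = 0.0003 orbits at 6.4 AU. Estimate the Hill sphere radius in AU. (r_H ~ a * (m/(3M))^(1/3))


r_H = a * (m/3M)^(1/3) = 6.4 * (0.0003/3)^(1/3) = 0.2971

0.2971 AU


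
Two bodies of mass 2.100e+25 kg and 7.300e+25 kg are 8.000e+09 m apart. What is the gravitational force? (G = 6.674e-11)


F = G*m1*m2/r^2 = 6.674e-11 * 2.100e+25 * 7.300e+25 / (8.000e+09)^2 = 6.674e-11 * 1.533e+51 / 6.400e+19 = 1.599e+21

1.599e+21 N


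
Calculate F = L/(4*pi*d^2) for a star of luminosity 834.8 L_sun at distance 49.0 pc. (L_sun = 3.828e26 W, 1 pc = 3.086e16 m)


F = L / (4*pi*d^2) = 3.196e+29 / (4*pi*(1.512e+18)^2) = 1.112e-08

1.112e-08 W/m^2


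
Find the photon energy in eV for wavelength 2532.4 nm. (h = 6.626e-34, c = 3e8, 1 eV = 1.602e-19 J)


E = hc/lambda = 6.626e-34 * 3e8 / 2.532e-06 = 7.849e-20 J = 0.49 eV

0.49 eV


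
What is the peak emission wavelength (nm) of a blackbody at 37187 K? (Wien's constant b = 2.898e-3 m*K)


lam_max = b / T = 2.898e-3 / 37187 = 7.793e-08 m = 77.9305 nm

77.9305 nm


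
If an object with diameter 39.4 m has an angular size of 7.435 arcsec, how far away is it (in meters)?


D = size / theta_rad, theta_rad = 7.435 * pi/(180*3600) = 3.605e-05, D = 1.093e+06

1.093e+06 m


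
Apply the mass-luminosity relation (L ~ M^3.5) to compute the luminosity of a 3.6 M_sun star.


L/L_sun = (M/M_sun)^3.5 = 3.6^3.5 = 88.5235

88.5235 L_sun


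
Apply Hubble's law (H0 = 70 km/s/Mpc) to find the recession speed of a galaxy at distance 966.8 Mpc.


v = H0 * d = 70 * 966.8 = 67676.0

67676.0 km/s


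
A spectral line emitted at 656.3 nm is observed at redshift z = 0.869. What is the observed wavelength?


lam_obs = lam_emit * (1 + z) = 656.3 * (1 + 0.869) = 1226.6247

1226.6247 nm


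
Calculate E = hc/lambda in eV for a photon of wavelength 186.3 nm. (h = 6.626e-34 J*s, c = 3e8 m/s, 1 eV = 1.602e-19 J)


E = hc/lambda = 6.626e-34 * 3e8 / 1.863e-07 = 1.067e-18 J = 6.6604 eV

6.6604 eV


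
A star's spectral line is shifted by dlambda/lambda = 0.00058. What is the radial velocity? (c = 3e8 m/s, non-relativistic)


v = (dlambda/lambda) * c = 0.00058 * 3e8 = 174000.0

174000.0 m/s


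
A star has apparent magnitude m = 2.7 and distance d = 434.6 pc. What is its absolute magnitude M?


M = m - 5*log10(d) + 5 = 2.7 - 5*log10(434.6) + 5 = -5.4904

-5.4904


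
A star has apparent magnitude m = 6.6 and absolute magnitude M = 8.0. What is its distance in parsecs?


d = 10^((m - M + 5)/5) = 10^((6.6 - 8.0 + 5)/5) = 5.2481

5.2481 pc


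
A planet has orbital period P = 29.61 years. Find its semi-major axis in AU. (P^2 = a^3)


a = P^(2/3) = 29.61^(2/3) = 9.571

9.571 AU


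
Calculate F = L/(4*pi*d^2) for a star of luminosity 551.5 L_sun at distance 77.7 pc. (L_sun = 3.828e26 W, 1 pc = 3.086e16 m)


F = L / (4*pi*d^2) = 2.111e+29 / (4*pi*(2.398e+18)^2) = 2.922e-09

2.922e-09 W/m^2


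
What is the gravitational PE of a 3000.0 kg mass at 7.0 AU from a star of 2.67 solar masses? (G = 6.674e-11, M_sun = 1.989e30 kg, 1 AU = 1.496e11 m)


M = 2.67 * 1.989e30 kg = 5.31063e+30 kg; r = 7.0 AU * 1.496e11 m/AU = 1.0472e+12 m. U = -GM*m/r = -(6.674e-11 * 5.31063e+30 * 3000.0) / 1.0472e+12 = -1.015e+12

-1.015e+12 J


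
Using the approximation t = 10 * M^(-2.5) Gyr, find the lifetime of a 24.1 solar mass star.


t = 10 * M^(-2.5) = 10 * 24.1^(-2.5) = 0.0035

0.0035 Gyr


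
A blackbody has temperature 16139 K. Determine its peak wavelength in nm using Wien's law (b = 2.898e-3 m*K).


lam_max = b / T = 2.898e-3 / 16139 = 1.796e-07 m = 179.565 nm

179.565 nm


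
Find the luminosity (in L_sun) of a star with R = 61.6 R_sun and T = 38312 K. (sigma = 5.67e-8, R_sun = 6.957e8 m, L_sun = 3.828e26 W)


R = 61.6 * 6.957e8 m = 4.285512e+10 m. L = 4*pi*R^2*sigma*T^4 = 4*pi*(4.285512e+10)^2 * 5.67e-8 * 38312^4 = 2.819276362e+33 W. L/L_sun = 2.819276362e+33 / 3.828e26 = 7.365e+06

7.365e+06 L_sun


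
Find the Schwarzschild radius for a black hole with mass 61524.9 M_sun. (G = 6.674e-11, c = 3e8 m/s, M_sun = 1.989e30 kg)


M = 61524.9 * 1.989e30 kg = 1.223730261e+35 kg. rs = 2GM/c^2 = 2 * 6.674e-11 * 1.223730261e+35 / (3e8)^2 = 1.815e+08

1.815e+08 m


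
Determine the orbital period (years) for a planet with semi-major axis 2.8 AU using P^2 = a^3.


P = a^(3/2) = 2.8^1.5 = 4.6853

4.6853 years


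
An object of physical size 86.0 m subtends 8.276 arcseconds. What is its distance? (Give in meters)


D = size / theta_rad, theta_rad = 8.276 * pi/(180*3600) = 4.012e-05, D = 2.143e+06

2.143e+06 m


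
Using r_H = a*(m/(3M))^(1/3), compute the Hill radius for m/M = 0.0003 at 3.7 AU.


r_H = a * (m/3M)^(1/3) = 3.7 * (0.0003/3)^(1/3) = 0.1717

0.1717 AU


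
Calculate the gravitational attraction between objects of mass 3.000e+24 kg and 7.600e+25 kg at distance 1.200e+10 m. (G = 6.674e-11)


F = G*m1*m2/r^2 = 6.674e-11 * 3.000e+24 * 7.600e+25 / (1.200e+10)^2 = 6.674e-11 * 2.280e+50 / 1.440e+20 = 1.057e+20

1.057e+20 N


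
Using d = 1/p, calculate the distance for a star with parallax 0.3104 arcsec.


d = 1/p = 1/0.3104 = 3.2216

3.2216 pc


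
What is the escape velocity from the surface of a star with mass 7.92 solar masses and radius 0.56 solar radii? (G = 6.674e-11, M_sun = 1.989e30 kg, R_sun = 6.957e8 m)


M = 7.92 * 1.989e30 kg = 1.575288e+31 kg; R = 0.56 * 6.957e8 m = 3.89592e+08 m. v_esc = sqrt(2GM/R) = sqrt(2 * 6.674e-11 * 1.575288e+31 / 3.89592e+08) = 2.323e+06

2.323e+06 m/s


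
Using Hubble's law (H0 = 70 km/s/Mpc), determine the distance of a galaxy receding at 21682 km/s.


d = v / H0 = 21682 / 70 = 309.7429

309.7429 Mpc


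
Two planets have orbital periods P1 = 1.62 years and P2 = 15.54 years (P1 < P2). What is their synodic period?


1/P_syn = |1/P1 - 1/P2| = |1/1.62 - 1/15.54| => P_syn = 1.8085

1.8085 years


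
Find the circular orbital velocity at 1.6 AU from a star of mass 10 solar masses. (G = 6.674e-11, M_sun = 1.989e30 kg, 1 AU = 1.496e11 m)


v = sqrt(GM/r) = sqrt(6.674e-11 * 1.989e+31 / 2.394e+11) = 74470.5746

74470.5746 m/s


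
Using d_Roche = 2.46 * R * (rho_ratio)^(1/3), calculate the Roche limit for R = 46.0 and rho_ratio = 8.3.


d_Roche = 2.46 * 46.0 * 8.3^(1/3) = 229.1144

229.1144


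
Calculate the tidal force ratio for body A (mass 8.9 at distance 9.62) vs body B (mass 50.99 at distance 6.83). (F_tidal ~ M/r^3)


Ratio = (M1/r1^3) / (M2/r2^3) = (8.9/9.62^3) / (50.99/6.83^3) = 0.0625

0.0625


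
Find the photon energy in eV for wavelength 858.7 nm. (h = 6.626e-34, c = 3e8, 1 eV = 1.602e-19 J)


E = hc/lambda = 6.626e-34 * 3e8 / 8.587e-07 = 2.315e-19 J = 1.445 eV

1.445 eV


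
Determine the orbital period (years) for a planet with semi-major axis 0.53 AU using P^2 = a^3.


P = a^(3/2) = 0.53^1.5 = 0.3858

0.3858 years


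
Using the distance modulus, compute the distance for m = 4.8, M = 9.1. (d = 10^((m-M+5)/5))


d = 10^((m - M + 5)/5) = 10^((4.8 - 9.1 + 5)/5) = 1.3804

1.3804 pc


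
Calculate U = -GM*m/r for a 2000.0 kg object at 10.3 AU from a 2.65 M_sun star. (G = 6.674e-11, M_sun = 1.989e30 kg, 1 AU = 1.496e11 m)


M = 2.65 * 1.989e30 kg = 5.27085e+30 kg; r = 10.3 AU * 1.496e11 m/AU = 1.54088e+12 m. U = -GM*m/r = -(6.674e-11 * 5.27085e+30 * 2000.0) / 1.54088e+12 = -4.566e+11

-4.566e+11 J


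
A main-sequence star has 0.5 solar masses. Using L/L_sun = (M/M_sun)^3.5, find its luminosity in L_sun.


L/L_sun = (M/M_sun)^3.5 = 0.5^3.5 = 0.0884

0.0884 L_sun


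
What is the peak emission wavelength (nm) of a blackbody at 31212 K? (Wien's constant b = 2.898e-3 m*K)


lam_max = b / T = 2.898e-3 / 31212 = 9.285e-08 m = 92.8489 nm

92.8489 nm


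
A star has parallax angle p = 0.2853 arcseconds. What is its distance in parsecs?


d = 1/p = 1/0.2853 = 3.5051

3.5051 pc


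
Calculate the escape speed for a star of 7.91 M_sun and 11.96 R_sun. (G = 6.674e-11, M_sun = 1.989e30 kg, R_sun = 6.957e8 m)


M = 7.91 * 1.989e30 kg = 1.573299e+31 kg; R = 11.96 * 6.957e8 m = 8.320572e+09 m. v_esc = sqrt(2GM/R) = sqrt(2 * 6.674e-11 * 1.573299e+31 / 8.320572e+09) = 502385.5516

502385.5516 m/s


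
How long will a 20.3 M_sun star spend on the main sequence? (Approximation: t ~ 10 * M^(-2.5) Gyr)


t = 10 * M^(-2.5) = 10 * 20.3^(-2.5) = 0.0054

0.0054 Gyr


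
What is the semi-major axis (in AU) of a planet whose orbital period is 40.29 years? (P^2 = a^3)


a = P^(2/3) = 40.29^(2/3) = 11.7525

11.7525 AU


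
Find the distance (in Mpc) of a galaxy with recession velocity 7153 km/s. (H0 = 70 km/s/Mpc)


d = v / H0 = 7153 / 70 = 102.1857

102.1857 Mpc


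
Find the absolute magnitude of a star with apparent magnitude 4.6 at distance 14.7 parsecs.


M = m - 5*log10(d) + 5 = 4.6 - 5*log10(14.7) + 5 = 3.7634

3.7634


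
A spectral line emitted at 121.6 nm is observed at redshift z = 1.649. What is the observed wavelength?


lam_obs = lam_emit * (1 + z) = 121.6 * (1 + 1.649) = 322.1184

322.1184 nm


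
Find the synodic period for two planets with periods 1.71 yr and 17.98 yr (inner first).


1/P_syn = |1/P1 - 1/P2| = |1/1.71 - 1/17.98| => P_syn = 1.8897

1.8897 years


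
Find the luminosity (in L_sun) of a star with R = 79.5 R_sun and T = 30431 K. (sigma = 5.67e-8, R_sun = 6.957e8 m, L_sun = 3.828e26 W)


R = 79.5 * 6.957e8 m = 5.530815e+10 m. L = 4*pi*R^2*sigma*T^4 = 4*pi*(5.530815e+10)^2 * 5.67e-8 * 30431^4 = 1.86911526e+33 W. L/L_sun = 1.86911526e+33 / 3.828e26 = 4.883e+06

4.883e+06 L_sun


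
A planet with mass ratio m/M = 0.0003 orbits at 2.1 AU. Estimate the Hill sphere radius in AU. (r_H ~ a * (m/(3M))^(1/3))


r_H = a * (m/3M)^(1/3) = 2.1 * (0.0003/3)^(1/3) = 0.0975

0.0975 AU


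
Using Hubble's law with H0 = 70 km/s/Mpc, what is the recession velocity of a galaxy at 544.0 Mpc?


v = H0 * d = 70 * 544.0 = 38080.0

38080.0 km/s


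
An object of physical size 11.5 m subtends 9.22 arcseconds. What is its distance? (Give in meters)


D = size / theta_rad, theta_rad = 9.22 * pi/(180*3600) = 4.470e-05, D = 257271.7215

257271.7215 m


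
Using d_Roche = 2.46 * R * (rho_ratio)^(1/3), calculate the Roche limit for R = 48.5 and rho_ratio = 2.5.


d_Roche = 2.46 * 48.5 * 2.5^(1/3) = 161.9286

161.9286


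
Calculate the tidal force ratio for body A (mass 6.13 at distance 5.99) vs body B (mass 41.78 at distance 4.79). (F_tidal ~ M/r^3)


Ratio = (M1/r1^3) / (M2/r2^3) = (6.13/5.99^3) / (41.78/4.79^3) = 0.075

0.075


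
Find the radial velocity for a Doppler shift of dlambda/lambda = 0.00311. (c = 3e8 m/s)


v = (dlambda/lambda) * c = 0.00311 * 3e8 = 933000.0

933000.0 m/s


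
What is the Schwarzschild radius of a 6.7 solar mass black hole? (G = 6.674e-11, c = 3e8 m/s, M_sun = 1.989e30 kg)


M = 6.7 * 1.989e30 kg = 1.33263e+31 kg. rs = 2GM/c^2 = 2 * 6.674e-11 * 1.33263e+31 / (3e8)^2 = 19764.3836

19764.3836 m


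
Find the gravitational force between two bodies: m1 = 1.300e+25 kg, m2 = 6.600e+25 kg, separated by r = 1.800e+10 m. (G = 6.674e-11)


F = G*m1*m2/r^2 = 6.674e-11 * 1.300e+25 * 6.600e+25 / (1.800e+10)^2 = 6.674e-11 * 8.580e+50 / 3.240e+20 = 1.767e+20

1.767e+20 N


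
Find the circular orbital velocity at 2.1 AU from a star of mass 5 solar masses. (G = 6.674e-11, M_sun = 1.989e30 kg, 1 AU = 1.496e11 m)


v = sqrt(GM/r) = sqrt(6.674e-11 * 9.945e+30 / 3.142e+11) = 45964.2365

45964.2365 m/s


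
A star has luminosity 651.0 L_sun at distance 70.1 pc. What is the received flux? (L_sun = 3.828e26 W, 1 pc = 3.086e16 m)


F = L / (4*pi*d^2) = 2.492e+29 / (4*pi*(2.163e+18)^2) = 4.238e-09

4.238e-09 W/m^2


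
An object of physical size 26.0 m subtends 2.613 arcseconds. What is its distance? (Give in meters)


D = size / theta_rad, theta_rad = 2.613 * pi/(180*3600) = 1.267e-05, D = 2.052e+06

2.052e+06 m


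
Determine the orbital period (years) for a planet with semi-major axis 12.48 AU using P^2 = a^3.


P = a^(3/2) = 12.48^1.5 = 44.0882

44.0882 years


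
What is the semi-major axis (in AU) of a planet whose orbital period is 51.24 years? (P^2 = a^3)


a = P^(2/3) = 51.24^(2/3) = 13.7956

13.7956 AU


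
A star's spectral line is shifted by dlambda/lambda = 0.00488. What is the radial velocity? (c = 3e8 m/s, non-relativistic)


v = (dlambda/lambda) * c = 0.00488 * 3e8 = 1.464e+06

1.464e+06 m/s


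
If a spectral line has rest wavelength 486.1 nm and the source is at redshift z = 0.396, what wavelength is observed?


lam_obs = lam_emit * (1 + z) = 486.1 * (1 + 0.396) = 678.5956

678.5956 nm


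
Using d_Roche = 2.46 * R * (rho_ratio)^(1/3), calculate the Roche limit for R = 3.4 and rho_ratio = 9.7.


d_Roche = 2.46 * 3.4 * 9.7^(1/3) = 17.8377

17.8377


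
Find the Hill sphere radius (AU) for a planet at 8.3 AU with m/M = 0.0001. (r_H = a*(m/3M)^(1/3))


r_H = a * (m/3M)^(1/3) = 8.3 * (0.0001/3)^(1/3) = 0.2671

0.2671 AU


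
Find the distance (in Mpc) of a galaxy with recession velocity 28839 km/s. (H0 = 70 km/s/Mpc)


d = v / H0 = 28839 / 70 = 411.9857

411.9857 Mpc


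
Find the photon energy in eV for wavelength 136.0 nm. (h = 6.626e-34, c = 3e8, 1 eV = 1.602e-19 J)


E = hc/lambda = 6.626e-34 * 3e8 / 1.360e-07 = 1.462e-18 J = 9.1237 eV

9.1237 eV


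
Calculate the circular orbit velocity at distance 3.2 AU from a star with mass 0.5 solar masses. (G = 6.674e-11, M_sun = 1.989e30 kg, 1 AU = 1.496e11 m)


v = sqrt(GM/r) = sqrt(6.674e-11 * 9.945e+29 / 4.787e+11) = 11774.8317

11774.8317 m/s


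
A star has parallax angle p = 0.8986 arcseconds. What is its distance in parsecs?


d = 1/p = 1/0.8986 = 1.1128

1.1128 pc


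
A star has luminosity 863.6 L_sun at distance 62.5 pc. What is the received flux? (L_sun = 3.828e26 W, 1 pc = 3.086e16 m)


F = L / (4*pi*d^2) = 3.306e+29 / (4*pi*(1.929e+18)^2) = 7.072e-09

7.072e-09 W/m^2


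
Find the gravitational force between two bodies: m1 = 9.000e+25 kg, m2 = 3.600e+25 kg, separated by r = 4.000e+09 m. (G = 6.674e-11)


F = G*m1*m2/r^2 = 6.674e-11 * 9.000e+25 * 3.600e+25 / (4.000e+09)^2 = 6.674e-11 * 3.240e+51 / 1.600e+19 = 1.351e+22

1.351e+22 N


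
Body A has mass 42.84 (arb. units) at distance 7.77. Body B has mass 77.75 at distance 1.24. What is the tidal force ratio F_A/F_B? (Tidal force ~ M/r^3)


Ratio = (M1/r1^3) / (M2/r2^3) = (42.84/7.77^3) / (77.75/1.24^3) = 0.0022

0.0022


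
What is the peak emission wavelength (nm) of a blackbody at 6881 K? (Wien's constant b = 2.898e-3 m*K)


lam_max = b / T = 2.898e-3 / 6881 = 4.212e-07 m = 421.1597 nm

421.1597 nm


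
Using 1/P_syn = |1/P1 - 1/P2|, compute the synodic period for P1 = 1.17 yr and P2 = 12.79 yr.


1/P_syn = |1/P1 - 1/P2| = |1/1.17 - 1/12.79| => P_syn = 1.2878

1.2878 years


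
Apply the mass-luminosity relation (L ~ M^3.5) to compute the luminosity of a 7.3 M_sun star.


L/L_sun = (M/M_sun)^3.5 = 7.3^3.5 = 1051.0661

1051.0661 L_sun


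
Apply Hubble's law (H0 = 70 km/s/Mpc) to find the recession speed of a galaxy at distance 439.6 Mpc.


v = H0 * d = 70 * 439.6 = 30772.0

30772.0 km/s


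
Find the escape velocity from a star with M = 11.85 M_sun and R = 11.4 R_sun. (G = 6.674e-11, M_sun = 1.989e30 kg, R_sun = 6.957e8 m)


M = 11.85 * 1.989e30 kg = 2.356965e+31 kg; R = 11.4 * 6.957e8 m = 7.93098e+09 m. v_esc = sqrt(2GM/R) = sqrt(2 * 6.674e-11 * 2.356965e+31 / 7.93098e+09) = 629826.9477

629826.9477 m/s


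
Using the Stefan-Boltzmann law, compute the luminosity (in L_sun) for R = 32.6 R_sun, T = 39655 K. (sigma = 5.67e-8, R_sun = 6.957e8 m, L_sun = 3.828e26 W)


R = 32.6 * 6.957e8 m = 2.267982e+10 m. L = 4*pi*R^2*sigma*T^4 = 4*pi*(2.267982e+10)^2 * 5.67e-8 * 39655^4 = 9.062832359e+32 W. L/L_sun = 9.062832359e+32 / 3.828e26 = 2.368e+06

2.368e+06 L_sun


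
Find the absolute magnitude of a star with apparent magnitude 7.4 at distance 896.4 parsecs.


M = m - 5*log10(d) + 5 = 7.4 - 5*log10(896.4) + 5 = -2.3625

-2.3625


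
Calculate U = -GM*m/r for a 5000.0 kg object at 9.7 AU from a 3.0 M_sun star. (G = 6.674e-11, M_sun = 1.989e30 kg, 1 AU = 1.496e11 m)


M = 3.0 * 1.989e30 kg = 5.967e+30 kg; r = 9.7 AU * 1.496e11 m/AU = 1.45112e+12 m. U = -GM*m/r = -(6.674e-11 * 5.967e+30 * 5000.0) / 1.45112e+12 = -1.372e+12

-1.372e+12 J


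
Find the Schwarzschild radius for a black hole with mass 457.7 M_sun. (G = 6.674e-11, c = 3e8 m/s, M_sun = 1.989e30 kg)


M = 457.7 * 1.989e30 kg = 9.103653e+32 kg. rs = 2GM/c^2 = 2 * 6.674e-11 * 9.103653e+32 / (3e8)^2 = 1.350e+06

1.350e+06 m


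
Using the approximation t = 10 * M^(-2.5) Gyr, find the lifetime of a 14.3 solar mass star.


t = 10 * M^(-2.5) = 10 * 14.3^(-2.5) = 0.0129

0.0129 Gyr


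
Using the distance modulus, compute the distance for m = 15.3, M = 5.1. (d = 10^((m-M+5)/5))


d = 10^((m - M + 5)/5) = 10^((15.3 - 5.1 + 5)/5) = 1096.4782

1096.4782 pc


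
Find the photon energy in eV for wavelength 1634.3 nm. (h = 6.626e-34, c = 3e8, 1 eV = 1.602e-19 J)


E = hc/lambda = 6.626e-34 * 3e8 / 1.634e-06 = 1.216e-19 J = 0.7592 eV

0.7592 eV


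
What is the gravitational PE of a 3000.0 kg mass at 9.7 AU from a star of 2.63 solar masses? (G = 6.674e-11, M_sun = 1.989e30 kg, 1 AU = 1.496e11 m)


M = 2.63 * 1.989e30 kg = 5.23107e+30 kg; r = 9.7 AU * 1.496e11 m/AU = 1.45112e+12 m. U = -GM*m/r = -(6.674e-11 * 5.23107e+30 * 3000.0) / 1.45112e+12 = -7.218e+11

-7.218e+11 J


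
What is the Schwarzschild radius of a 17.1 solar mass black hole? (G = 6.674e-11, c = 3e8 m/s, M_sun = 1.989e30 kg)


M = 17.1 * 1.989e30 kg = 3.40119e+31 kg. rs = 2GM/c^2 = 2 * 6.674e-11 * 3.40119e+31 / (3e8)^2 = 50443.4268

50443.4268 m


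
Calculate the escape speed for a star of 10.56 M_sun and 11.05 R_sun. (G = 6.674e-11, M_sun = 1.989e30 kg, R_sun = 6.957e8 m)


M = 10.56 * 1.989e30 kg = 2.100384e+31 kg; R = 11.05 * 6.957e8 m = 7.687485e+09 m. v_esc = sqrt(2GM/R) = sqrt(2 * 6.674e-11 * 2.100384e+31 / 7.687485e+09) = 603900.3885

603900.3885 m/s


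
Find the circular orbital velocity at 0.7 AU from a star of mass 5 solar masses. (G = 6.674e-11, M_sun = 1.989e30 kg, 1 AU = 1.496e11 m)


v = sqrt(GM/r) = sqrt(6.674e-11 * 9.945e+30 / 1.047e+11) = 79612.393

79612.393 m/s


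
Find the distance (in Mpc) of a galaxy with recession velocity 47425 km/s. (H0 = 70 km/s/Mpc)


d = v / H0 = 47425 / 70 = 677.5

677.5 Mpc


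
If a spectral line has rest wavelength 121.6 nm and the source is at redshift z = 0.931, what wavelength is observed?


lam_obs = lam_emit * (1 + z) = 121.6 * (1 + 0.931) = 234.8096

234.8096 nm


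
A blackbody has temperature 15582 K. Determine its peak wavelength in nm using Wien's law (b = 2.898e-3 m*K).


lam_max = b / T = 2.898e-3 / 15582 = 1.860e-07 m = 185.9838 nm

185.9838 nm


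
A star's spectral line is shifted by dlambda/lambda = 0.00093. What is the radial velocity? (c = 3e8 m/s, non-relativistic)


v = (dlambda/lambda) * c = 0.00093 * 3e8 = 279000.0

279000.0 m/s


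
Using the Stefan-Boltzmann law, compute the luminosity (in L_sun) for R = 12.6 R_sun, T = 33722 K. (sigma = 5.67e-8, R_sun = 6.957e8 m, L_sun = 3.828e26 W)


R = 12.6 * 6.957e8 m = 8.76582e+09 m. L = 4*pi*R^2*sigma*T^4 = 4*pi*(8.76582e+09)^2 * 5.67e-8 * 33722^4 = 7.079968347e+31 W. L/L_sun = 7.079968347e+31 / 3.828e26 = 184952.1512

184952.1512 L_sun


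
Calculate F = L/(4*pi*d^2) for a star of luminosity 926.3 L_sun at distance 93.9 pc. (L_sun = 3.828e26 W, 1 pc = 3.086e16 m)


F = L / (4*pi*d^2) = 3.546e+29 / (4*pi*(2.898e+18)^2) = 3.360e-09

3.360e-09 W/m^2


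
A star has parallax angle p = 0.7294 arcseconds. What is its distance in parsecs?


d = 1/p = 1/0.7294 = 1.371

1.371 pc


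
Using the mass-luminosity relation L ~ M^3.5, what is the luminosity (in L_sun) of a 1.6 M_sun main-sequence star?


L/L_sun = (M/M_sun)^3.5 = 1.6^3.5 = 5.1811

5.1811 L_sun


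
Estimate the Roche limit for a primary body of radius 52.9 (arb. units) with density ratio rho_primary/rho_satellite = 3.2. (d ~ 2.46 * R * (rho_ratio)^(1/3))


d_Roche = 2.46 * 52.9 * 3.2^(1/3) = 191.7671

191.7671


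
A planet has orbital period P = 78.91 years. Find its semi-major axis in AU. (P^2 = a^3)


a = P^(2/3) = 78.91^(2/3) = 18.3973

18.3973 AU


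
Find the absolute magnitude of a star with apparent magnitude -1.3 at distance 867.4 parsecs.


M = m - 5*log10(d) + 5 = -1.3 - 5*log10(867.4) + 5 = -10.9911

-10.9911


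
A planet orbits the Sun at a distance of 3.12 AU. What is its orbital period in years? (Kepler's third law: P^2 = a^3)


P = a^(3/2) = 3.12^1.5 = 5.511

5.511 years


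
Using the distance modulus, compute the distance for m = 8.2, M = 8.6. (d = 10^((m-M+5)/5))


d = 10^((m - M + 5)/5) = 10^((8.2 - 8.6 + 5)/5) = 8.3176

8.3176 pc


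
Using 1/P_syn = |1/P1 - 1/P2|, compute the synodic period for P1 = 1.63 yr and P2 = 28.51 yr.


1/P_syn = |1/P1 - 1/P2| = |1/1.63 - 1/28.51| => P_syn = 1.7288

1.7288 years


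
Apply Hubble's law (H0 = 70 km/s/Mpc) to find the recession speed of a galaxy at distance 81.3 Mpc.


v = H0 * d = 70 * 81.3 = 5691.0

5691.0 km/s


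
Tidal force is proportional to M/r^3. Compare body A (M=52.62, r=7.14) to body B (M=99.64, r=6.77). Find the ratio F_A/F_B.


Ratio = (M1/r1^3) / (M2/r2^3) = (52.62/7.14^3) / (99.64/6.77^3) = 0.4502

0.4502


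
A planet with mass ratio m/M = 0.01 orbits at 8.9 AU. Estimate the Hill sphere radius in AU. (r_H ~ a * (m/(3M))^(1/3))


r_H = a * (m/3M)^(1/3) = 8.9 * (0.01/3)^(1/3) = 1.3295

1.3295 AU


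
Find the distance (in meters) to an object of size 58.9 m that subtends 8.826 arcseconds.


D = size / theta_rad, theta_rad = 8.826 * pi/(180*3600) = 4.279e-05, D = 1.377e+06

1.377e+06 m


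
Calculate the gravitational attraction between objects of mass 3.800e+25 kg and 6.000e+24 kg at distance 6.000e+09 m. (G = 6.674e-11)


F = G*m1*m2/r^2 = 6.674e-11 * 3.800e+25 * 6.000e+24 / (6.000e+09)^2 = 6.674e-11 * 2.280e+50 / 3.600e+19 = 4.227e+20

4.227e+20 N


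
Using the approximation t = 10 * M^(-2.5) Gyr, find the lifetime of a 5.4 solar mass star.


t = 10 * M^(-2.5) = 10 * 5.4^(-2.5) = 0.1476

0.1476 Gyr


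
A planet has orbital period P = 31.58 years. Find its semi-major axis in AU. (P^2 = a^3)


a = P^(2/3) = 31.58^(2/3) = 9.991

9.991 AU


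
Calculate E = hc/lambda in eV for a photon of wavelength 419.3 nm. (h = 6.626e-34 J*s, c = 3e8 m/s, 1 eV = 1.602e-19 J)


E = hc/lambda = 6.626e-34 * 3e8 / 4.193e-07 = 4.741e-19 J = 2.9593 eV

2.9593 eV


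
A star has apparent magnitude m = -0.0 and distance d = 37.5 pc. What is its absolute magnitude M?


M = m - 5*log10(d) + 5 = -0.0 - 5*log10(37.5) + 5 = -2.8702

-2.8702


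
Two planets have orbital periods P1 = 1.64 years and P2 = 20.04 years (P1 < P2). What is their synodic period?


1/P_syn = |1/P1 - 1/P2| = |1/1.64 - 1/20.04| => P_syn = 1.7862

1.7862 years


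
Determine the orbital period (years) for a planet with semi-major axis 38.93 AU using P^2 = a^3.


P = a^(3/2) = 38.93^1.5 = 242.8995

242.8995 years


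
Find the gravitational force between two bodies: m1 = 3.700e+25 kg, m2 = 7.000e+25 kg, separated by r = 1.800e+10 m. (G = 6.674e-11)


F = G*m1*m2/r^2 = 6.674e-11 * 3.700e+25 * 7.000e+25 / (1.800e+10)^2 = 6.674e-11 * 2.590e+51 / 3.240e+20 = 5.335e+20

5.335e+20 N


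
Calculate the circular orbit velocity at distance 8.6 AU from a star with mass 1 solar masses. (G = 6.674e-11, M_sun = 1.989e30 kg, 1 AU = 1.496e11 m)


v = sqrt(GM/r) = sqrt(6.674e-11 * 1.989e+30 / 1.287e+12) = 10157.7021

10157.7021 m/s


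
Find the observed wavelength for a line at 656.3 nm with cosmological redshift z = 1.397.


lam_obs = lam_emit * (1 + z) = 656.3 * (1 + 1.397) = 1573.1511

1573.1511 nm


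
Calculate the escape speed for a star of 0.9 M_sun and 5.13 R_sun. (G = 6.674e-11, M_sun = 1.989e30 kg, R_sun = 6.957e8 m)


M = 0.9 * 1.989e30 kg = 1.7901e+30 kg; R = 5.13 * 6.957e8 m = 3.568941e+09 m. v_esc = sqrt(2GM/R) = sqrt(2 * 6.674e-11 * 1.7901e+30 / 3.568941e+09) = 258748.0354

258748.0354 m/s


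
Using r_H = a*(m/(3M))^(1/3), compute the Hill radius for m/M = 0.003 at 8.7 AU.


r_H = a * (m/3M)^(1/3) = 8.7 * (0.003/3)^(1/3) = 0.87

0.87 AU


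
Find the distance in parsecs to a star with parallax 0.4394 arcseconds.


d = 1/p = 1/0.4394 = 2.2758

2.2758 pc


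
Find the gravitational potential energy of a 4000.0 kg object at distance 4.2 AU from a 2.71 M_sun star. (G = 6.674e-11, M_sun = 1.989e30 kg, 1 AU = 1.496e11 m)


M = 2.71 * 1.989e30 kg = 5.39019e+30 kg; r = 4.2 AU * 1.496e11 m/AU = 6.2832e+11 m. U = -GM*m/r = -(6.674e-11 * 5.39019e+30 * 4000.0) / 6.2832e+11 = -2.290e+12

-2.290e+12 J


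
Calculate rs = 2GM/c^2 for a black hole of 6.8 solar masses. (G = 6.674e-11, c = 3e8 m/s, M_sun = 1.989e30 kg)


M = 6.8 * 1.989e30 kg = 1.35252e+31 kg. rs = 2GM/c^2 = 2 * 6.674e-11 * 1.35252e+31 / (3e8)^2 = 20059.3744

20059.3744 m


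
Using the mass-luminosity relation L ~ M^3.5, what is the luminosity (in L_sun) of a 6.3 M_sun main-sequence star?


L/L_sun = (M/M_sun)^3.5 = 6.3^3.5 = 627.613

627.613 L_sun


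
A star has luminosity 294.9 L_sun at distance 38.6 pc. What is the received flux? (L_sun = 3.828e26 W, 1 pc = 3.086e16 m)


F = L / (4*pi*d^2) = 1.129e+29 / (4*pi*(1.191e+18)^2) = 6.331e-09

6.331e-09 W/m^2


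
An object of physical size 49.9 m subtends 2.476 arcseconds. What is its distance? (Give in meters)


D = size / theta_rad, theta_rad = 2.476 * pi/(180*3600) = 1.200e-05, D = 4.157e+06

4.157e+06 m


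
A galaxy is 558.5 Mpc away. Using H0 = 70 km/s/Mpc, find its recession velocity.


v = H0 * d = 70 * 558.5 = 39095.0

39095.0 km/s


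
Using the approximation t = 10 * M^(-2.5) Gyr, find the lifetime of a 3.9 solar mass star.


t = 10 * M^(-2.5) = 10 * 3.9^(-2.5) = 0.3329

0.3329 Gyr


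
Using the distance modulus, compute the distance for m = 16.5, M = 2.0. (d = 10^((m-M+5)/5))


d = 10^((m - M + 5)/5) = 10^((16.5 - 2.0 + 5)/5) = 7943.2823

7943.2823 pc


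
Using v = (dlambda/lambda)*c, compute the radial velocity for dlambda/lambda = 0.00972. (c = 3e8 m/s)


v = (dlambda/lambda) * c = 0.00972 * 3e8 = 2.916e+06

2.916e+06 m/s


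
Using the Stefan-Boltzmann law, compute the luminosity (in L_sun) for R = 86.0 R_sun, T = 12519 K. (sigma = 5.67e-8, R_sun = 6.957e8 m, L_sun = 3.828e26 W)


R = 86.0 * 6.957e8 m = 5.98302e+10 m. L = 4*pi*R^2*sigma*T^4 = 4*pi*(5.98302e+10)^2 * 5.67e-8 * 12519^4 = 6.264874707e+31 W. L/L_sun = 6.264874707e+31 / 3.828e26 = 163659.2139

163659.2139 L_sun


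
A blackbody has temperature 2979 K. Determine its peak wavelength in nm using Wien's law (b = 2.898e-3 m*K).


lam_max = b / T = 2.898e-3 / 2979 = 9.728e-07 m = 972.8097 nm

972.8097 nm


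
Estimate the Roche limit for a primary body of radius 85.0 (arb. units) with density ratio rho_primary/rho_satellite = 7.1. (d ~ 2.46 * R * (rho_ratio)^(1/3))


d_Roche = 2.46 * 85.0 * 7.1^(1/3) = 401.8896

401.8896


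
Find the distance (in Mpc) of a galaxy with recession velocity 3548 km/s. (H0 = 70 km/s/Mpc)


d = v / H0 = 3548 / 70 = 50.6857

50.6857 Mpc


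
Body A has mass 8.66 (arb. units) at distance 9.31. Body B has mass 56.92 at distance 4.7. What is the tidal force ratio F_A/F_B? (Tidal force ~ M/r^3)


Ratio = (M1/r1^3) / (M2/r2^3) = (8.66/9.31^3) / (56.92/4.7^3) = 0.0196

0.0196


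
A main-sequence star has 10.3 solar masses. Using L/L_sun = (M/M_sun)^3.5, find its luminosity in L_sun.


L/L_sun = (M/M_sun)^3.5 = 10.3^3.5 = 3506.9558

3506.9558 L_sun


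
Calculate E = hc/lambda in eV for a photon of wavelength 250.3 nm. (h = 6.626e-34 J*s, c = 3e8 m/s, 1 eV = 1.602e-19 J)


E = hc/lambda = 6.626e-34 * 3e8 / 2.503e-07 = 7.942e-19 J = 4.9573 eV

4.9573 eV


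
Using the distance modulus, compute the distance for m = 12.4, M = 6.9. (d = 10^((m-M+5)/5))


d = 10^((m - M + 5)/5) = 10^((12.4 - 6.9 + 5)/5) = 125.8925

125.8925 pc


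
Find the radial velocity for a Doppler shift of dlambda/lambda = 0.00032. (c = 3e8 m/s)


v = (dlambda/lambda) * c = 0.00032 * 3e8 = 96000.0

96000.0 m/s


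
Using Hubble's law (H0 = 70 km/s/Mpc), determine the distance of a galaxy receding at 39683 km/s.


d = v / H0 = 39683 / 70 = 566.9

566.9 Mpc


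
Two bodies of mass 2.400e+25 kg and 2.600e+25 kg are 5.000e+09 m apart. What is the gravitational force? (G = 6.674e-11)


F = G*m1*m2/r^2 = 6.674e-11 * 2.400e+25 * 2.600e+25 / (5.000e+09)^2 = 6.674e-11 * 6.240e+50 / 2.500e+19 = 1.666e+21

1.666e+21 N


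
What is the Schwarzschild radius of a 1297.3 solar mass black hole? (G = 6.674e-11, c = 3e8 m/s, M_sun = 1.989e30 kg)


M = 1297.3 * 1.989e30 kg = 2.5803297e+33 kg. rs = 2GM/c^2 = 2 * 6.674e-11 * 2.5803297e+33 / (3e8)^2 = 3.827e+06

3.827e+06 m


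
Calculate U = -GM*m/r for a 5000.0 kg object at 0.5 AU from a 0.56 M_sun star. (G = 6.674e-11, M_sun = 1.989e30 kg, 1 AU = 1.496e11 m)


M = 0.56 * 1.989e30 kg = 1.11384e+30 kg; r = 0.5 AU * 1.496e11 m/AU = 7.48e+10 m. U = -GM*m/r = -(6.674e-11 * 1.11384e+30 * 5000.0) / 7.48e+10 = -4.969e+12

-4.969e+12 J


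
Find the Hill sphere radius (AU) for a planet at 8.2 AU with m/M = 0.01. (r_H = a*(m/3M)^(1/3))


r_H = a * (m/3M)^(1/3) = 8.2 * (0.01/3)^(1/3) = 1.2249

1.2249 AU


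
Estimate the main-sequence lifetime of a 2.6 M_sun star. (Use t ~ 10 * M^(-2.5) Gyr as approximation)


t = 10 * M^(-2.5) = 10 * 2.6^(-2.5) = 0.9174

0.9174 Gyr


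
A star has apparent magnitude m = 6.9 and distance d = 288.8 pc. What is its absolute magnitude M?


M = m - 5*log10(d) + 5 = 6.9 - 5*log10(288.8) + 5 = -0.403

-0.403


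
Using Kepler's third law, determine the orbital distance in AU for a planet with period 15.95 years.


a = P^(2/3) = 15.95^(2/3) = 6.3364

6.3364 AU


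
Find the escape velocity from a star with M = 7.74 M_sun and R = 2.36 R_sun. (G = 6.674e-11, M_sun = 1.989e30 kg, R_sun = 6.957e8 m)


M = 7.74 * 1.989e30 kg = 1.539486e+31 kg; R = 2.36 * 6.957e8 m = 1.641852e+09 m. v_esc = sqrt(2GM/R) = sqrt(2 * 6.674e-11 * 1.539486e+31 / 1.641852e+09) = 1.119e+06

1.119e+06 m/s


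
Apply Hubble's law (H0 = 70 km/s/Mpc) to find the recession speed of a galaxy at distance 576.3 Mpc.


v = H0 * d = 70 * 576.3 = 40341.0

40341.0 km/s


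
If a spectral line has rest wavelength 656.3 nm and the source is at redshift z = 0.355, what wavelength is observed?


lam_obs = lam_emit * (1 + z) = 656.3 * (1 + 0.355) = 889.2865

889.2865 nm


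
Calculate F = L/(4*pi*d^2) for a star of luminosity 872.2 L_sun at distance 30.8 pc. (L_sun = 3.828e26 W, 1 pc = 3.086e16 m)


F = L / (4*pi*d^2) = 3.339e+29 / (4*pi*(9.505e+17)^2) = 2.941e-08

2.941e-08 W/m^2


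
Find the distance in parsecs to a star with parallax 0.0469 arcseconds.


d = 1/p = 1/0.0469 = 21.322

21.322 pc


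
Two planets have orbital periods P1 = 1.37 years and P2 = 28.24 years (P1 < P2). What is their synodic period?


1/P_syn = |1/P1 - 1/P2| = |1/1.37 - 1/28.24| => P_syn = 1.4399

1.4399 years


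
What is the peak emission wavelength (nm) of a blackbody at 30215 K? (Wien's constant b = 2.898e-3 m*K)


lam_max = b / T = 2.898e-3 / 30215 = 9.591e-08 m = 95.9126 nm

95.9126 nm


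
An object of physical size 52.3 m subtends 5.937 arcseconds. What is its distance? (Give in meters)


D = size / theta_rad, theta_rad = 5.937 * pi/(180*3600) = 2.878e-05, D = 1.817e+06

1.817e+06 m


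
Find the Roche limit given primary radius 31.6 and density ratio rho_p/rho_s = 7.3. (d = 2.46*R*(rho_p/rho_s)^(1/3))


d_Roche = 2.46 * 31.6 * 7.3^(1/3) = 150.7983

150.7983


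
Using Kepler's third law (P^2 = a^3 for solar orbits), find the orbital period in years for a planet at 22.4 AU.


P = a^(3/2) = 22.4^1.5 = 106.0161

106.0161 years


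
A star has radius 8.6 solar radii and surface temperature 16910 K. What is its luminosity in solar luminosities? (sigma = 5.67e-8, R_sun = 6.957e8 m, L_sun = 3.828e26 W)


R = 8.6 * 6.957e8 m = 5.98302e+09 m. L = 4*pi*R^2*sigma*T^4 = 4*pi*(5.98302e+09)^2 * 5.67e-8 * 16910^4 = 2.085490724e+30 W. L/L_sun = 2.085490724e+30 / 3.828e26 = 5447.9904

5447.9904 L_sun


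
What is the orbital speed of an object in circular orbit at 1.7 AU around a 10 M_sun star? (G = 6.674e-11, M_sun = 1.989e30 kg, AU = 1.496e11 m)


v = sqrt(GM/r) = sqrt(6.674e-11 * 1.989e+31 / 2.543e+11) = 72247.0694

72247.0694 m/s


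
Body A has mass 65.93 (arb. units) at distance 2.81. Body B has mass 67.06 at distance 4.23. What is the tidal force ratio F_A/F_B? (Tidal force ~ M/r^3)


Ratio = (M1/r1^3) / (M2/r2^3) = (65.93/2.81^3) / (67.06/4.23^3) = 3.3537

3.3537


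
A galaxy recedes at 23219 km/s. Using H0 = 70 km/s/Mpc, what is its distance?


d = v / H0 = 23219 / 70 = 331.7

331.7 Mpc


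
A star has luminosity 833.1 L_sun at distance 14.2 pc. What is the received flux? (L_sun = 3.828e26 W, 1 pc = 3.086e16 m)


F = L / (4*pi*d^2) = 3.189e+29 / (4*pi*(4.382e+17)^2) = 1.322e-07

1.322e-07 W/m^2


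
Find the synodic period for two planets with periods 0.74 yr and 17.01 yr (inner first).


1/P_syn = |1/P1 - 1/P2| = |1/0.74 - 1/17.01| => P_syn = 0.7737

0.7737 years


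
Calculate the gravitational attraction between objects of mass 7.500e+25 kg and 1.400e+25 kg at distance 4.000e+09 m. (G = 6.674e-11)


F = G*m1*m2/r^2 = 6.674e-11 * 7.500e+25 * 1.400e+25 / (4.000e+09)^2 = 6.674e-11 * 1.050e+51 / 1.600e+19 = 4.380e+21

4.380e+21 N


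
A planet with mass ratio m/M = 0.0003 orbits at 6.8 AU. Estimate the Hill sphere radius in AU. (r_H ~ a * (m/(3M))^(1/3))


r_H = a * (m/3M)^(1/3) = 6.8 * (0.0003/3)^(1/3) = 0.3156

0.3156 AU


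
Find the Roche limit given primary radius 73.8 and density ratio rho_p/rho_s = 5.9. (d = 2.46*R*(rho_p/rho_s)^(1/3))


d_Roche = 2.46 * 73.8 * 5.9^(1/3) = 328.0516

328.0516


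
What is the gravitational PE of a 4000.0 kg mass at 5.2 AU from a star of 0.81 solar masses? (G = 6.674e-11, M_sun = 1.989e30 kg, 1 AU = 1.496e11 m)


M = 0.81 * 1.989e30 kg = 1.61109e+30 kg; r = 5.2 AU * 1.496e11 m/AU = 7.7792e+11 m. U = -GM*m/r = -(6.674e-11 * 1.61109e+30 * 4000.0) / 7.7792e+11 = -5.529e+11

-5.529e+11 J


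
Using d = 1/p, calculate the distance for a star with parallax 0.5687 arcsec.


d = 1/p = 1/0.5687 = 1.7584

1.7584 pc


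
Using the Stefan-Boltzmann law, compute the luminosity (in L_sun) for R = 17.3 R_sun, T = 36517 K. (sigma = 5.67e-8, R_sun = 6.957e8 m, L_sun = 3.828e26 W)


R = 17.3 * 6.957e8 m = 1.203561e+10 m. L = 4*pi*R^2*sigma*T^4 = 4*pi*(1.203561e+10)^2 * 5.67e-8 * 36517^4 = 1.8353103e+32 W. L/L_sun = 1.8353103e+32 / 3.828e26 = 479443.652

479443.652 L_sun


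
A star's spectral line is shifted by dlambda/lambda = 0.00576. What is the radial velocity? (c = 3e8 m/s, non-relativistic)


v = (dlambda/lambda) * c = 0.00576 * 3e8 = 1.728e+06

1.728e+06 m/s


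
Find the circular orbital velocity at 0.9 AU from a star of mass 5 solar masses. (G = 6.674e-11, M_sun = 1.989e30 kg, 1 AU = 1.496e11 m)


v = sqrt(GM/r) = sqrt(6.674e-11 * 9.945e+30 / 1.346e+11) = 70211.531

70211.531 m/s


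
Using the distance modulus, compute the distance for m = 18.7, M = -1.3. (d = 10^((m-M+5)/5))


d = 10^((m - M + 5)/5) = 10^((18.7 - -1.3 + 5)/5) = 100000.0

100000.0 pc


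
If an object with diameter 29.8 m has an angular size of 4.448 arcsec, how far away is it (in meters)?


D = size / theta_rad, theta_rad = 4.448 * pi/(180*3600) = 2.156e-05, D = 1.382e+06

1.382e+06 m


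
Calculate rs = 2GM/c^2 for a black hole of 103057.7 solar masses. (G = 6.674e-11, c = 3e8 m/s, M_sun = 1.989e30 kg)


M = 103057.7 * 1.989e30 kg = 2.049817653e+35 kg. rs = 2GM/c^2 = 2 * 6.674e-11 * 2.049817653e+35 / (3e8)^2 = 3.040e+08

3.040e+08 m


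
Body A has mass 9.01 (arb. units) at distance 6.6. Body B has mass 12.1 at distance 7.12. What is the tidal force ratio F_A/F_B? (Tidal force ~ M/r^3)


Ratio = (M1/r1^3) / (M2/r2^3) = (9.01/6.6^3) / (12.1/7.12^3) = 0.9349

0.9349


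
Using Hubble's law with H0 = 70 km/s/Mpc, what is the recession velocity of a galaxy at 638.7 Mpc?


v = H0 * d = 70 * 638.7 = 44709.0

44709.0 km/s


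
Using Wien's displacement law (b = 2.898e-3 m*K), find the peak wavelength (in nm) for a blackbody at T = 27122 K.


lam_max = b / T = 2.898e-3 / 27122 = 1.069e-07 m = 106.8505 nm

106.8505 nm


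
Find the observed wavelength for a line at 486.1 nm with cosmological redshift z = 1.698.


lam_obs = lam_emit * (1 + z) = 486.1 * (1 + 1.698) = 1311.4978

1311.4978 nm


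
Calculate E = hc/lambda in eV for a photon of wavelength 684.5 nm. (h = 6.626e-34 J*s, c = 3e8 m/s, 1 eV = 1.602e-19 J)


E = hc/lambda = 6.626e-34 * 3e8 / 6.845e-07 = 2.904e-19 J = 1.8127 eV

1.8127 eV


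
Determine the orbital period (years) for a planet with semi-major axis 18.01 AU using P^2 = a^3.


P = a^(3/2) = 18.01^1.5 = 76.4312

76.4312 years


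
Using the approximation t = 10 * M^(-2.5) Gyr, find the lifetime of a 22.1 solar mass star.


t = 10 * M^(-2.5) = 10 * 22.1^(-2.5) = 0.0044

0.0044 Gyr


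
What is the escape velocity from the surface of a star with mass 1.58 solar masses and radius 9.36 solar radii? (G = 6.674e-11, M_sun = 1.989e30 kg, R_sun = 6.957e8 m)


M = 1.58 * 1.989e30 kg = 3.14262e+30 kg; R = 9.36 * 6.957e8 m = 6.511752e+09 m. v_esc = sqrt(2GM/R) = sqrt(2 * 6.674e-11 * 3.14262e+30 / 6.511752e+09) = 253807.8838

253807.8838 m/s


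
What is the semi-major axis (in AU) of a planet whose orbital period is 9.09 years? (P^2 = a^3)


a = P^(2/3) = 9.09^(2/3) = 4.3555

4.3555 AU


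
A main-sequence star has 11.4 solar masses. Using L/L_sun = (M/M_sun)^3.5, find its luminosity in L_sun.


L/L_sun = (M/M_sun)^3.5 = 11.4^3.5 = 5002.2683

5002.2683 L_sun


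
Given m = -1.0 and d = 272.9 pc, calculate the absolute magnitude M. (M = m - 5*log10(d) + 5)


M = m - 5*log10(d) + 5 = -1.0 - 5*log10(272.9) + 5 = -8.18

-8.18


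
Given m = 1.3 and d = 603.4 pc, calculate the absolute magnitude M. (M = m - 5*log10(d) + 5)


M = m - 5*log10(d) + 5 = 1.3 - 5*log10(603.4) + 5 = -7.603

-7.603


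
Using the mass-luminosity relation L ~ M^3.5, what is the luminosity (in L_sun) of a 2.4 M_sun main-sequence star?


L/L_sun = (M/M_sun)^3.5 = 2.4^3.5 = 21.416

21.416 L_sun


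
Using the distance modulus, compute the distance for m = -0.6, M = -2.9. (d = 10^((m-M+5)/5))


d = 10^((m - M + 5)/5) = 10^((-0.6 - -2.9 + 5)/5) = 28.8403

28.8403 pc


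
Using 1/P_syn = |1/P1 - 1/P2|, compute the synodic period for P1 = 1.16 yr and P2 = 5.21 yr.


1/P_syn = |1/P1 - 1/P2| = |1/1.16 - 1/5.21| => P_syn = 1.4922

1.4922 years


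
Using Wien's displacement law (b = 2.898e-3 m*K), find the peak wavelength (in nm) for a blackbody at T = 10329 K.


lam_max = b / T = 2.898e-3 / 10329 = 2.806e-07 m = 280.5693 nm

280.5693 nm


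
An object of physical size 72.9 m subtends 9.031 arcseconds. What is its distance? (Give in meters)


D = size / theta_rad, theta_rad = 9.031 * pi/(180*3600) = 4.378e-05, D = 1.665e+06

1.665e+06 m
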